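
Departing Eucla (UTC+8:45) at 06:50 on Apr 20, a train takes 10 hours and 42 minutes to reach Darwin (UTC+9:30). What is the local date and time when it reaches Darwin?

Convert departure to UTC: 06:50 − 8:45 = 22:05 UTC on Apr 19.
Add 10 hours and 42 minutes travel time → 08:47 UTC (Apr 20).
Darwin is UTC+9:30, so local arrival = 08:47 + 9:30 = 18:17 on Apr 20.

18:17 on April 20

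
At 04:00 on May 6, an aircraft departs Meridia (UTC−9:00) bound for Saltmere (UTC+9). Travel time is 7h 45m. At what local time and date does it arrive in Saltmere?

05:45 on May 7

Convert departure to UTC: 04:00 + 9:00 = 13:00 UTC on May 6.
Add 7 hours 45 minutes travel time → 20:45 UTC.
Saltmere is UTC+9:00, so local arrival = 20:45 + 9:00 = 05:45 on May 7.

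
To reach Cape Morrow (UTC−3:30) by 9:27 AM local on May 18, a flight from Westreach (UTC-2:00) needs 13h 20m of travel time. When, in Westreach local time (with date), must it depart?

Target arrival in UTC: 9:27 AM + 3:30 = 12:57 PM on May 18.
Subtract 13 hours 20 minutes → departure 11:37 PM UTC on May 17.
Westreach is UTC−2:00: 11:37 PM − 2:00 = 9:37 PM on May 17.

9:37 PM on May 17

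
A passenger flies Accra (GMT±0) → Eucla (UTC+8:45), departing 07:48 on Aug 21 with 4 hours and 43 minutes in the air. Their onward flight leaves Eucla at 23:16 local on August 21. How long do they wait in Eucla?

Accra is at UTC+0, so departure is already 07:48 UTC on Aug 21.
Add 4 hours 43 minutes flight time → 12:31 UTC.
Eucla is UTC+8:45, so local arrival = 12:31 + 8:45 = 21:16 on Aug 21.
Layover = 23:16 − 21:16 = 2 hours.

2 hours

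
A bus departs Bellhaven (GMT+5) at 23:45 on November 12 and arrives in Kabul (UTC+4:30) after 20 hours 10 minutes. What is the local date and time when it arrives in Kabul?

19:25 on Nov 13

Convert departure to UTC: 23:45 − 5:00 = 18:45 UTC on Nov 12.
Add 20 hours and 10 minutes travel time → 14:55 UTC (Nov 13).
Kabul is UTC+4:30, so local arrival = 14:55 + 4:30 = 19:25 on Nov 13.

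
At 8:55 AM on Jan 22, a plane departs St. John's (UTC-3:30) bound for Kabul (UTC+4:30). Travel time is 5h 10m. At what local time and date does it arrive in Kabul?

10:05 PM on Jan 22

Convert departure to UTC: 8:55 AM + 3:30 = 12:25 PM UTC on Jan 22.
Add 5 hours 10 minutes travel time → 5:35 PM UTC.
Kabul is UTC+4:30, so local arrival = 5:35 PM + 4:30 = 10:05 PM on Jan 22.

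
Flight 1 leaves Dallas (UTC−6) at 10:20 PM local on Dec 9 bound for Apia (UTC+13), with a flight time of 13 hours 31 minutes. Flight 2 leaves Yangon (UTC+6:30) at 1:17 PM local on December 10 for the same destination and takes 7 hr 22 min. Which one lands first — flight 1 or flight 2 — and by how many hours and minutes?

the second, by 3 hours 42 minutes

Flight 1 in UTC: 10:20 PM + 6:00 = 4:20 AM on Dec 10.
+13 hours and 31 minutes → arrive 5:51 PM UTC on Dec 10.
Flight 2 in UTC: 1:17 PM − 6:30 = 6:47 AM on Dec 10.
+7 hours and 22 minutes → arrive 2:09 PM UTC on Dec 10.
Flight 2 lands earlier by 3 hours 42 minutes.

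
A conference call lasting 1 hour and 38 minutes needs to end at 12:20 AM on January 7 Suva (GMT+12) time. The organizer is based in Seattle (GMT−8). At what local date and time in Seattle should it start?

Target end time in UTC: 12:20 AM − 12:00 = 12:20 PM on Jan 6.
Subtract 1 hour and 38 minutes → start 10:42 AM UTC on Jan 6.
Seattle is UTC−8:00: 10:42 AM − 8:00 = 2:42 AM on Jan 6.

2:42 AM on Jan 6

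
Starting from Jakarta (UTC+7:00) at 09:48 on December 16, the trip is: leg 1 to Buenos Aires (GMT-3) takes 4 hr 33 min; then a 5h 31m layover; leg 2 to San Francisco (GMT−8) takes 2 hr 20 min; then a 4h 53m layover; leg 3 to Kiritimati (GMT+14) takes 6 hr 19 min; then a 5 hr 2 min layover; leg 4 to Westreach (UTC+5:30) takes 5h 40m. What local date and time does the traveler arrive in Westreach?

Convert departure to UTC: 09:48 − 7:00 = 02:48 UTC on Dec 16.
Add 4 hours 33 minutes leg 1 → 07:21 UTC.
Add 5 hours and 31 minutes layover in Buenos Aires → 12:52 UTC.
Add 2 hours 20 minutes leg 2 → 15:12 UTC.
Add 4 hours and 53 minutes layover in San Francisco → 20:05 UTC.
Add 6 hours and 19 minutes leg 3 → 02:24 UTC (Dec 17).
Add 5 hours 2 minutes layover in Kiritimati → 07:26 UTC.
Add 5 hours 40 minutes leg 4 → 13:06 UTC.
Westreach is UTC+5:30, so local arrival = 13:06 + 5:30 = 18:36 on Dec 17.

18:36 on Dec 17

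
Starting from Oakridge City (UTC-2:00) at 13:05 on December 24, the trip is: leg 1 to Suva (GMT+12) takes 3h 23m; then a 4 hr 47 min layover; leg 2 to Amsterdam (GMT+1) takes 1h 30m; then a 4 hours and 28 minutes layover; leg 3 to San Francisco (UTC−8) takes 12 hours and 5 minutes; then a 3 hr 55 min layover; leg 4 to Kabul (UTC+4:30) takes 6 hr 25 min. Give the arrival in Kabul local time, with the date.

08:08 on December 26

Convert departure to UTC: 13:05 + 2:00 = 15:05 UTC on Dec 24.
Add 3 hours and 23 minutes leg 1 → 18:28 UTC.
Add 4 hours 47 minutes layover in Suva → 23:15 UTC.
Add 1 hour and 30 minutes leg 2 → 00:45 UTC (Dec 25).
Add 4 hours 28 minutes layover in Amsterdam → 05:13 UTC.
Add 12 hours 5 minutes leg 3 → 17:18 UTC.
Add 3 hours 55 minutes layover in San Francisco → 21:13 UTC.
Add 6 hours 25 minutes leg 4 → 03:38 UTC (Dec 26).
Kabul is UTC+4:30, so local arrival = 03:38 + 4:30 = 08:08 on Dec 26.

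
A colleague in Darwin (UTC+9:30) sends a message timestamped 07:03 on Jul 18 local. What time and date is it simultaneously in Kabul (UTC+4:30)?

02:03 on July 18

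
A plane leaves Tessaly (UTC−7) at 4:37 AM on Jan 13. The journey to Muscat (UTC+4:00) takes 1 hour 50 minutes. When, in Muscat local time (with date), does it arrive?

Muscat is 11:00 ahead of Tessaly.
After 1 hour and 50 minutes it is 6:27 AM in Tessaly.
Shift by the zone difference: 6:27 AM + 11:00 = 5:27 PM on Jan 13 in Muscat.

5:27 PM on January 13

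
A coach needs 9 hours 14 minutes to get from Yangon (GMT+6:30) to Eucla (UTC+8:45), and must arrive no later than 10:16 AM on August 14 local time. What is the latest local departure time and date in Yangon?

10:47 PM on August 13

Target arrival in UTC: 10:16 AM − 8:45 = 1:31 AM on Aug 14.
Subtract 9 hours and 14 minutes → departure 4:17 PM UTC on Aug 13.
Yangon is UTC+6:30: 4:17 PM + 6:30 = 10:47 PM on Aug 13.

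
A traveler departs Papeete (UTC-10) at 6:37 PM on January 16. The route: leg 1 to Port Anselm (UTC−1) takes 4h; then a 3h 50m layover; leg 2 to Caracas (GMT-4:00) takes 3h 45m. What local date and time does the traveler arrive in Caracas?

Convert departure to UTC: 6:37 PM + 10:00 = 4:37 AM UTC on Jan 17.
Add 4 hours leg 1 → 8:37 AM UTC.
Add 3 hours and 50 minutes layover in Port Anselm → 12:27 PM UTC.
Add 3 hours and 45 minutes leg 2 → 4:12 PM UTC.
Caracas is UTC−4:00, so local arrival = 4:12 PM − 4:00 = 12:12 PM on Jan 17.

12:12 PM on Jan 17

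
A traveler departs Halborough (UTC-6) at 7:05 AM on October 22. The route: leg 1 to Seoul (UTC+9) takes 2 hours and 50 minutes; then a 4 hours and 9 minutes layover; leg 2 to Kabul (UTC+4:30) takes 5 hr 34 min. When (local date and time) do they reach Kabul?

6:08 AM on October 23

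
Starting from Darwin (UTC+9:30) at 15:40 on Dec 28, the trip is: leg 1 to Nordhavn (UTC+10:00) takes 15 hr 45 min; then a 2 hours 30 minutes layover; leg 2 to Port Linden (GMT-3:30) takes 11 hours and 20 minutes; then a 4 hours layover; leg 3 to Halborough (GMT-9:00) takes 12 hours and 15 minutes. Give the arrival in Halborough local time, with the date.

19:00 on December 29

Convert departure to UTC: 15:40 − 9:30 = 06:10 UTC on Dec 28.
Add 15 hours 45 minutes leg 1 → 21:55 UTC.
Add 2 hours and 30 minutes layover in Nordhavn → 00:25 UTC (Dec 29).
Add 11 hours 20 minutes leg 2 → 11:45 UTC.
Add 4 hours layover in Port Linden → 15:45 UTC.
Add 12 hours 15 minutes leg 3 → 04:00 UTC (Dec 30).
Halborough is UTC−9:00, so local arrival = 04:00 − 9:00 = 19:00 on Dec 29.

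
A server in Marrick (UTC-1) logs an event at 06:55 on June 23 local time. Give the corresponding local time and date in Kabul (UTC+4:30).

12:25 on June 23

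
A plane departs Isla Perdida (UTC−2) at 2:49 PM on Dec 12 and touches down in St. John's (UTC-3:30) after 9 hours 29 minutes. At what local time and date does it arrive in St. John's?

10:48 PM on Dec 12

Convert departure to UTC: 2:49 PM + 2:00 = 4:49 PM UTC on Dec 12.
Add 9 hours 29 minutes travel time → 2:18 AM UTC (Dec 13).
St. John's is UTC−3:30, so local arrival = 2:18 AM − 3:30 = 10:48 PM on Dec 12.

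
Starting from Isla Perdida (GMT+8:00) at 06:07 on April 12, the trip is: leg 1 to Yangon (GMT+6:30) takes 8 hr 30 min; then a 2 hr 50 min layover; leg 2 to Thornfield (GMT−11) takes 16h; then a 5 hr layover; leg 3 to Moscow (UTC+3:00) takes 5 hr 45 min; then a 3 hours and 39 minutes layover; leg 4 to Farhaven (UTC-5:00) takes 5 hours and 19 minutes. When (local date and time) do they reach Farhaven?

16:10 on April 13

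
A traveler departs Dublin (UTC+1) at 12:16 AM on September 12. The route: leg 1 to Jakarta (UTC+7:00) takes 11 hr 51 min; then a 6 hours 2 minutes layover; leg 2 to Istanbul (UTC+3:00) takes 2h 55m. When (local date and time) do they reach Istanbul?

Convert departure to UTC: 12:16 AM − 1:00 = 11:16 PM UTC on Sep 11.
Add 11 hours and 51 minutes leg 1 → 11:07 AM UTC (Sep 12).
Add 6 hours and 2 minutes layover in Jakarta → 5:09 PM UTC.
Add 2 hours and 55 minutes leg 2 → 8:04 PM UTC.
Istanbul is UTC+3:00, so local arrival = 8:04 PM + 3:00 = 11:04 PM on Sep 12.

11:04 PM on September 12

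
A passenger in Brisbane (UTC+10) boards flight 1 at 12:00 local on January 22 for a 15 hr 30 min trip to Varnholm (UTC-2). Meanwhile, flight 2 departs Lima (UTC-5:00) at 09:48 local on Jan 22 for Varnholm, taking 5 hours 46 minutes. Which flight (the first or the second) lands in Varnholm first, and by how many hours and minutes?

the first, by 3 hours 4 minutes

Flight 1 in UTC: 12:00 − 10:00 = 02:00 on Jan 22.
+15 hours and 30 minutes → arrive 17:30 UTC on Jan 22.
Flight 2 in UTC: 09:48 + 5:00 = 14:48 on Jan 22.
+5 hours and 46 minutes → arrive 20:34 UTC on Jan 22.
Flight 1 lands earlier by 3 hours 4 minutes.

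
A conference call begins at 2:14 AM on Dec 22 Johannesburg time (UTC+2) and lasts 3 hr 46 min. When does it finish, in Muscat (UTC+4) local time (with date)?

8:00 AM on Dec 22

Convert start to UTC: 2:14 AM − 2:00 = 12:14 AM UTC on Dec 22.
Add 3 hours and 46 minutes duration → 4:00 AM UTC.
Muscat is UTC+4:00, so local end time = 4:00 AM + 4:00 = 8:00 AM on Dec 22.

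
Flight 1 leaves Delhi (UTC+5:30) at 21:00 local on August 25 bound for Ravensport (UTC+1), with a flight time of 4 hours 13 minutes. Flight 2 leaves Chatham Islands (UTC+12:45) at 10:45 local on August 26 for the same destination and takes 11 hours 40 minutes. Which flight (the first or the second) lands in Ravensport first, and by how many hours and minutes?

the first, by 13 hours 57 minutes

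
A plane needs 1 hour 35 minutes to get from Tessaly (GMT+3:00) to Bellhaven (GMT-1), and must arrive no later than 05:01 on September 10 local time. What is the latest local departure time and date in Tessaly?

Target arrival in UTC: 05:01 + 1:00 = 06:01 on Sep 10.
Subtract 1 hour 35 minutes → departure 04:26 UTC on Sep 10.
Tessaly is UTC+3:00: 04:26 + 3:00 = 07:26 on Sep 10.

07:26 on September 10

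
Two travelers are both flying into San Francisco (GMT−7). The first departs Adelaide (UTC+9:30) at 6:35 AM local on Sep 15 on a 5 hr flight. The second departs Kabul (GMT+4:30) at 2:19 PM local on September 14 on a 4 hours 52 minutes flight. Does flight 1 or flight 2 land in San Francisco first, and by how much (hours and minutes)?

Flight 1 in UTC: 6:35 AM − 9:30 = 9:05 PM on Sep 14.
+5 hours → arrive 2:05 AM UTC on Sep 15.
Flight 2 in UTC: 2:19 PM − 4:30 = 9:49 AM on Sep 14.
+4 hours 52 minutes → arrive 2:41 PM UTC on Sep 14.
Flight 2 lands earlier by 11 hours 24 minutes.

the second, by 11 hours 24 minutes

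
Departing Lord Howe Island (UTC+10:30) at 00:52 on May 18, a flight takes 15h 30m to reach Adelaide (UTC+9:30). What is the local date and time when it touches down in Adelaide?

Convert departure to UTC: 00:52 − 10:30 = 14:22 UTC on May 17.
Add 15 hours and 30 minutes travel time → 05:52 UTC (May 18).
Adelaide is UTC+9:30, so local arrival = 05:52 + 9:30 = 15:22 on May 18.

15:22 on May 18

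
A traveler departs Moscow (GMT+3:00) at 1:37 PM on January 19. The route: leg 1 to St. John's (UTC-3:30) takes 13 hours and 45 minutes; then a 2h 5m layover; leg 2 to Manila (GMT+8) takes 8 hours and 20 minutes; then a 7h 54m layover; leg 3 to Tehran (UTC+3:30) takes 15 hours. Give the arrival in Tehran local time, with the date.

1:11 PM on January 21

Convert departure to UTC: 1:37 PM − 3:00 = 10:37 AM UTC on Jan 19.
Add 13 hours and 45 minutes leg 1 → 12:22 AM UTC (Jan 20).
Add 2 hours 5 minutes layover in St. John's → 2:27 AM UTC.
Add 8 hours 20 minutes leg 2 → 10:47 AM UTC.
Add 7 hours and 54 minutes layover in Manila → 6:41 PM UTC.
Add 15 hours leg 3 → 9:41 AM UTC (Jan 21).
Tehran is UTC+3:30, so local arrival = 9:41 AM + 3:30 = 1:11 PM on Jan 21.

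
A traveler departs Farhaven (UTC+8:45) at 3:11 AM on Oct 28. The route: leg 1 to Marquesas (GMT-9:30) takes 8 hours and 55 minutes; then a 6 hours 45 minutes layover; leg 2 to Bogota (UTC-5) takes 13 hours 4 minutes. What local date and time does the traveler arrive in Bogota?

6:10 PM on October 28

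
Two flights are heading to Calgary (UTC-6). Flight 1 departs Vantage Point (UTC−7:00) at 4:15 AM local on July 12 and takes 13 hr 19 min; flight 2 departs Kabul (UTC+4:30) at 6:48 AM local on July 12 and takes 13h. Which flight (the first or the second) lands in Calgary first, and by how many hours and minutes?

the second, by 9 hours 16 minutes

Flight 1 in UTC: 4:15 AM + 7:00 = 11:15 AM on Jul 12.
+13 hours and 19 minutes → arrive 12:34 AM UTC on Jul 13.
Flight 2 in UTC: 6:48 AM − 4:30 = 2:18 AM on Jul 12.
+13 hours → arrive 3:18 PM UTC on Jul 12.
Flight 2 lands earlier by 9 hours 16 minutes.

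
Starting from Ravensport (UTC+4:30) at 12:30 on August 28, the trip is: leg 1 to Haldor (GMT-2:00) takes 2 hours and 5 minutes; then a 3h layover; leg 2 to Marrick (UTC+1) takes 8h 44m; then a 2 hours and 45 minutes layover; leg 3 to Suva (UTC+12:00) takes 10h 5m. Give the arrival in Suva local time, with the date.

Convert departure to UTC: 12:30 − 4:30 = 08:00 UTC on Aug 28.
Add 2 hours and 5 minutes leg 1 → 10:05 UTC.
Add 3 hours layover in Haldor → 13:05 UTC.
Add 8 hours and 44 minutes leg 2 → 21:49 UTC.
Add 2 hours 45 minutes layover in Marrick → 00:34 UTC (Aug 29).
Add 10 hours and 5 minutes leg 3 → 10:39 UTC.
Suva is UTC+12:00, so local arrival = 10:39 + 12:00 = 22:39 on Aug 29.

22:39 on August 29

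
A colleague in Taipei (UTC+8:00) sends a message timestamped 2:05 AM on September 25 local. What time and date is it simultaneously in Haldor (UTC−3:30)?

Haldor is 11:30 behind Taipei.
Shift by the zone difference: 2:05 AM − 11:30 = 2:35 PM on Sep 24 in Haldor.

2:35 PM on September 24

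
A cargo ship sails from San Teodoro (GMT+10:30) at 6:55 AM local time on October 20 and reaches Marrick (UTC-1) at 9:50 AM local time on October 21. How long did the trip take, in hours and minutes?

38 hours 25 minutes

Departure in UTC: 6:55 AM − 10:30 = 8:25 PM on Oct 19.
Arrival in UTC: 9:50 AM + 1:00 = 10:50 AM on Oct 21.
Elapsed = 10:50 AM − 8:25 PM (+2 days) = 38 hours 25 minutes.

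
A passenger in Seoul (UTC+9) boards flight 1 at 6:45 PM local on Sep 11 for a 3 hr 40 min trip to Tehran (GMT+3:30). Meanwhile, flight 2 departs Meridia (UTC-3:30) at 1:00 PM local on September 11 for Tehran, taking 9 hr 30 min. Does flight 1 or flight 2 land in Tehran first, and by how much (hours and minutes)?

the first, by 12 hours 35 minutes

Flight 1 in UTC: 6:45 PM − 9:00 = 9:45 AM on Sep 11.
+3 hours and 40 minutes → arrive 1:25 PM UTC on Sep 11.
Flight 2 in UTC: 1:00 PM + 3:30 = 4:30 PM on Sep 11.
+9 hours 30 minutes → arrive 2:00 AM UTC on Sep 12.
Flight 1 lands earlier by 12 hours 35 minutes.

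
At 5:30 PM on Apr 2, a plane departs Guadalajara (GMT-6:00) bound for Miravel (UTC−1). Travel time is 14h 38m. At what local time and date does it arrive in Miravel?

1:08 PM on April 3

Miravel is 5:00 ahead of Guadalajara.
After 14 hours 38 minutes it is 8:08 AM (Apr 3) in Guadalajara.
Shift by the zone difference: 8:08 AM + 5:00 = 1:08 PM on Apr 3 in Miravel.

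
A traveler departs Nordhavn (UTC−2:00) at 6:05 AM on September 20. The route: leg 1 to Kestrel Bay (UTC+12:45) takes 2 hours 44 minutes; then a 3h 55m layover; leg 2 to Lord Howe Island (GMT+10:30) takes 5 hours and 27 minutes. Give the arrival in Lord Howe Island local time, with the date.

Convert departure to UTC: 6:05 AM + 2:00 = 8:05 AM UTC on Sep 20.
Add 2 hours and 44 minutes leg 1 → 10:49 AM UTC.
Add 3 hours and 55 minutes layover in Kestrel Bay → 2:44 PM UTC.
Add 5 hours and 27 minutes leg 2 → 8:11 PM UTC.
Lord Howe Island is UTC+10:30, so local arrival = 8:11 PM + 10:30 = 6:41 AM on Sep 21.

6:41 AM on September 21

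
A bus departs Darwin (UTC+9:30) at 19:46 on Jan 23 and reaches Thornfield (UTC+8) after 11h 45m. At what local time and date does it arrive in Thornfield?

Convert departure to UTC: 19:46 − 9:30 = 10:16 UTC on Jan 23.
Add 11 hours and 45 minutes travel time → 22:01 UTC.
Thornfield is UTC+8:00, so local arrival = 22:01 + 8:00 = 06:01 on Jan 24.

06:01 on January 24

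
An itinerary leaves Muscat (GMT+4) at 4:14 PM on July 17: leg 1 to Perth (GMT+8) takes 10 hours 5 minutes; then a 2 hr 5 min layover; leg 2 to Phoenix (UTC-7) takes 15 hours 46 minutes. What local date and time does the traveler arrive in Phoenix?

Convert departure to UTC: 4:14 PM − 4:00 = 12:14 PM UTC on Jul 17.
Add 10 hours and 5 minutes leg 1 → 10:19 PM UTC.
Add 2 hours 5 minutes layover in Perth → 12:24 AM UTC (Jul 18).
Add 15 hours and 46 minutes leg 2 → 4:10 PM UTC.
Phoenix is UTC−7:00, so local arrival = 4:10 PM − 7:00 = 9:10 AM on Jul 18.

9:10 AM on Jul 18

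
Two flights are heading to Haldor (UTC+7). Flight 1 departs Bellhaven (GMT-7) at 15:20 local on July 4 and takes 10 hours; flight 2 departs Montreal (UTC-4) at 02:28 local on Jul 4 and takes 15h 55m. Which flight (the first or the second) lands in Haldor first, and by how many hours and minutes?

Flight 1 in UTC: 15:20 + 7:00 = 22:20 on Jul 4.
+10 hours → arrive 08:20 UTC on Jul 5.
Flight 2 in UTC: 02:28 + 4:00 = 06:28 on Jul 4.
+15 hours and 55 minutes → arrive 22:23 UTC on Jul 4.
Flight 2 lands earlier by 9 hours 57 minutes.

the second, by 9 hours 57 minutes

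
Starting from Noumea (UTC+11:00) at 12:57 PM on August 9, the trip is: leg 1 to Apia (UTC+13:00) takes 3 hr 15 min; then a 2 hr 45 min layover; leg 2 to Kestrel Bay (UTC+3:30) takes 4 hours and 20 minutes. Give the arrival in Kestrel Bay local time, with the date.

Convert departure to UTC: 12:57 PM − 11:00 = 1:57 AM UTC on Aug 9.
Add 3 hours and 15 minutes leg 1 → 5:12 AM UTC.
Add 2 hours 45 minutes layover in Apia → 7:57 AM UTC.
Add 4 hours 20 minutes leg 2 → 12:17 PM UTC.
Kestrel Bay is UTC+3:30, so local arrival = 12:17 PM + 3:30 = 3:47 PM on Aug 9.

3:47 PM on Aug 9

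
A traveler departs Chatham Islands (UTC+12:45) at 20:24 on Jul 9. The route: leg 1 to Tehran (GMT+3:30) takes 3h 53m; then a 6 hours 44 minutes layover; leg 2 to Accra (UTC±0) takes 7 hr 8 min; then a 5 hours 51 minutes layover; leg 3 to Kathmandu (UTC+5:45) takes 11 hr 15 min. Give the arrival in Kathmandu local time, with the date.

00:15 on Jul 11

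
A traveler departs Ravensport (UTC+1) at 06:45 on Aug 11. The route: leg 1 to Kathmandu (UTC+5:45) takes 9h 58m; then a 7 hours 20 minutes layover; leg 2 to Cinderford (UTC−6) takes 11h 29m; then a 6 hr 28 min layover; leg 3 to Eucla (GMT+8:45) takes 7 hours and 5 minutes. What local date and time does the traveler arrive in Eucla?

08:50 on August 13

Convert departure to UTC: 06:45 − 1:00 = 05:45 UTC on Aug 11.
Add 9 hours 58 minutes leg 1 → 15:43 UTC.
Add 7 hours and 20 minutes layover in Kathmandu → 23:03 UTC.
Add 11 hours 29 minutes leg 2 → 10:32 UTC (Aug 12).
Add 6 hours 28 minutes layover in Cinderford → 17:00 UTC.
Add 7 hours and 5 minutes leg 3 → 00:05 UTC (Aug 13).
Eucla is UTC+8:45, so local arrival = 00:05 + 8:45 = 08:50 on Aug 13.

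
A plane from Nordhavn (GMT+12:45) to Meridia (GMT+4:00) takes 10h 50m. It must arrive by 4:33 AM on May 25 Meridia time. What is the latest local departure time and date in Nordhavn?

Target arrival in UTC: 4:33 AM − 4:00 = 12:33 AM on May 25.
Subtract 10 hours 50 minutes → departure 1:43 PM UTC on May 24.
Nordhavn is UTC+12:45: 1:43 PM + 12:45 = 2:28 AM on May 25.

2:28 AM on May 25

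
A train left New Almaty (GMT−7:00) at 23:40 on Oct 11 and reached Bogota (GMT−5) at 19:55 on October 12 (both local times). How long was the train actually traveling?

Bogota is 2:00 ahead of New Almaty.
Clock-face elapsed time (ignoring zones) is 20 hours 15 minutes.
Actual elapsed = 20 hours 15 minutes − 2:00 = 18 hours 15 minutes.

18 hours 15 minutes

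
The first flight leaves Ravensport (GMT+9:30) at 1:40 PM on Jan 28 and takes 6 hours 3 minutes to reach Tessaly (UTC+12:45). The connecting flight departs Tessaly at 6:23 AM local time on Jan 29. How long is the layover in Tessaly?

7 hours 25 minutes

Convert departure to UTC: 1:40 PM − 9:30 = 4:10 AM UTC on Jan 28.
Add 6 hours and 3 minutes flight time → 10:13 AM UTC.
Tessaly is UTC+12:45, so local arrival = 10:13 AM + 12:45 = 10:58 PM on Jan 28.
Layover = 6:23 AM − 10:58 PM (+1 day) = 7 hours 25 minutes.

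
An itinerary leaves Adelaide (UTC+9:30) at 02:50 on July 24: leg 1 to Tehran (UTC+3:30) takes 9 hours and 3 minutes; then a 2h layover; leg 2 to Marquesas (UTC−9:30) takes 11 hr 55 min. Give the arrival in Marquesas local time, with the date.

Convert departure to UTC: 02:50 − 9:30 = 17:20 UTC on Jul 23.
Add 9 hours 3 minutes leg 1 → 02:23 UTC (Jul 24).
Add 2 hours layover in Tehran → 04:23 UTC.
Add 11 hours 55 minutes leg 2 → 16:18 UTC.
Marquesas is UTC−9:30, so local arrival = 16:18 − 9:30 = 06:48 on Jul 24.

06:48 on July 24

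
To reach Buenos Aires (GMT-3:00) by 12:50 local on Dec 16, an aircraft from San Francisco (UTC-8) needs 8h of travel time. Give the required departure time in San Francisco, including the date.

23:50 on December 15

Target arrival in UTC: 12:50 + 3:00 = 15:50 on Dec 16.
Subtract 8 hours → departure 07:50 UTC on Dec 16.
San Francisco is UTC−8:00: 07:50 − 8:00 = 23:50 on Dec 15.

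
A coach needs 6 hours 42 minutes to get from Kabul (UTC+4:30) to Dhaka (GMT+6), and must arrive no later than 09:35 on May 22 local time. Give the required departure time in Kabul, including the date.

01:23 on May 22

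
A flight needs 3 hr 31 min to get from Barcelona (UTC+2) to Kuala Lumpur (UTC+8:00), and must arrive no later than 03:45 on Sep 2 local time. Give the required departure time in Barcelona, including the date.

18:14 on Sep 1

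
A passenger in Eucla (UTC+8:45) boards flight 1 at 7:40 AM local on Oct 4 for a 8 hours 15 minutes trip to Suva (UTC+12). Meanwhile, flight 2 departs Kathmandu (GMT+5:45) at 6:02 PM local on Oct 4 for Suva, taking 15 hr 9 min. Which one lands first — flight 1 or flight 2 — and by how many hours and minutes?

the first, by 20 hours 16 minutes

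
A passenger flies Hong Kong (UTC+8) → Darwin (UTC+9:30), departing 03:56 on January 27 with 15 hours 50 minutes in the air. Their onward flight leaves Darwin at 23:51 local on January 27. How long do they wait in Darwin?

2 hours 35 minutes

Convert departure to UTC: 03:56 − 8:00 = 19:56 UTC on Jan 26.
Add 15 hours and 50 minutes flight time → 11:46 UTC (Jan 27).
Darwin is UTC+9:30, so local arrival = 11:46 + 9:30 = 21:16 on Jan 27.
Layover = 23:51 − 21:16 = 2 hours 35 minutes.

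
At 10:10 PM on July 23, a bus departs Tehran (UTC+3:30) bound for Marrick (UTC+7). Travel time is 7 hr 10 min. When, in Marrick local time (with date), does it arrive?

8:50 AM on Jul 24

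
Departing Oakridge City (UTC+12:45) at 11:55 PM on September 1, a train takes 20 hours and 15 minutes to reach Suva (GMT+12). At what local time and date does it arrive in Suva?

Convert departure to UTC: 11:55 PM − 12:45 = 11:10 AM UTC on Sep 1.
Add 20 hours and 15 minutes travel time → 7:25 AM UTC (Sep 2).
Suva is UTC+12:00, so local arrival = 7:25 AM + 12:00 = 7:25 PM on Sep 2.

7:25 PM on Sep 2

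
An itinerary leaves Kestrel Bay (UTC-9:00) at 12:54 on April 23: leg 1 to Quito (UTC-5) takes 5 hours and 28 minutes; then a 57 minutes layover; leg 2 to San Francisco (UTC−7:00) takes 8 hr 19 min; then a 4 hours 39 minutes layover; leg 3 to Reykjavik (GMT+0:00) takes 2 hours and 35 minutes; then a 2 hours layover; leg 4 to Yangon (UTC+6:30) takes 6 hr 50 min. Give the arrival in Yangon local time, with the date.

11:12 on April 25

Convert departure to UTC: 12:54 + 9:00 = 21:54 UTC on Apr 23.
Add 5 hours 28 minutes leg 1 → 03:22 UTC (Apr 24).
Add 57 minutes layover in Quito → 04:19 UTC.
Add 8 hours and 19 minutes leg 2 → 12:38 UTC.
Add 4 hours and 39 minutes layover in San Francisco → 17:17 UTC.
Add 2 hours and 35 minutes leg 3 → 19:52 UTC.
Add 2 hours layover in Reykjavik → 21:52 UTC.
Add 6 hours and 50 minutes leg 4 → 04:42 UTC (Apr 25).
Yangon is UTC+6:30, so local arrival = 04:42 + 6:30 = 11:12 on Apr 25.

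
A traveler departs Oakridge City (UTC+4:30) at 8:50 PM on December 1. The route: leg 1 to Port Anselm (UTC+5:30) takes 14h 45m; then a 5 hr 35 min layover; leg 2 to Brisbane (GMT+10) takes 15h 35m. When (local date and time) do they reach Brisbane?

2:15 PM on Dec 3

Convert departure to UTC: 8:50 PM − 4:30 = 4:20 PM UTC on Dec 1.
Add 14 hours and 45 minutes leg 1 → 7:05 AM UTC (Dec 2).
Add 5 hours and 35 minutes layover in Port Anselm → 12:40 PM UTC.
Add 15 hours and 35 minutes leg 2 → 4:15 AM UTC (Dec 3).
Brisbane is UTC+10:00, so local arrival = 4:15 AM + 10:00 = 2:15 PM on Dec 3.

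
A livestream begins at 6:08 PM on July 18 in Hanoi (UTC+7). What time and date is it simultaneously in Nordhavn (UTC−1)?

In UTC: 6:08 PM − 7:00 = 11:08 AM on Jul 18.
Nordhavn is UTC−1:00: 11:08 AM − 1:00 = 10:08 AM on Jul 18.

10:08 AM on Jul 18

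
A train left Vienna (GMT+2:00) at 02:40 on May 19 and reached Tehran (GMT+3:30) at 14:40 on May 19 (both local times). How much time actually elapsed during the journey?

10 hours 30 minutes

Tehran is 1:30 ahead of Vienna.
Clock-face elapsed time (ignoring zones) is 12 hours.
Actual elapsed = 12 hours − 1:30 = 10 hours 30 minutes.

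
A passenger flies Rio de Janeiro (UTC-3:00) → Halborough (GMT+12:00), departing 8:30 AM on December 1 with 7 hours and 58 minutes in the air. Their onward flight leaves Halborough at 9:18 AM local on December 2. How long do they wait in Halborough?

1 hour 50 minutes

Convert departure to UTC: 8:30 AM + 3:00 = 11:30 AM UTC on Dec 1.
Add 7 hours 58 minutes flight time → 7:28 PM UTC.
Halborough is UTC+12:00, so local arrival = 7:28 PM + 12:00 = 7:28 AM on Dec 2.
Layover = 9:18 AM − 7:28 AM = 1 hour 50 minutes.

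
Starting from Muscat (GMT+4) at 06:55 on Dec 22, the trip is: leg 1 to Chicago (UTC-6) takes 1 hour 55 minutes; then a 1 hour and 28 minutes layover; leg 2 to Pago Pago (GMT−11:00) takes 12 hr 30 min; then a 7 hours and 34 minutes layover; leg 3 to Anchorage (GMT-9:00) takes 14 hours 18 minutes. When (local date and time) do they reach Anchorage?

Convert departure to UTC: 06:55 − 4:00 = 02:55 UTC on Dec 22.
Add 1 hour 55 minutes leg 1 → 04:50 UTC.
Add 1 hour 28 minutes layover in Chicago → 06:18 UTC.
Add 12 hours and 30 minutes leg 2 → 18:48 UTC.
Add 7 hours 34 minutes layover in Pago Pago → 02:22 UTC (Dec 23).
Add 14 hours and 18 minutes leg 3 → 16:40 UTC.
Anchorage is UTC−9:00, so local arrival = 16:40 − 9:00 = 07:40 on Dec 23.

07:40 on Dec 23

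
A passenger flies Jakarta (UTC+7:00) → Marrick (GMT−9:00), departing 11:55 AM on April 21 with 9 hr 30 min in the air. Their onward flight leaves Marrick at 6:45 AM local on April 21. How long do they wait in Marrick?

Convert departure to UTC: 11:55 AM − 7:00 = 4:55 AM UTC on Apr 21.
Add 9 hours 30 minutes flight time → 2:25 PM UTC.
Marrick is UTC−9:00, so local arrival = 2:25 PM − 9:00 = 5:25 AM on Apr 21.
Layover = 6:45 AM − 5:25 AM = 1 hour 20 minutes.

1 hour 20 minutes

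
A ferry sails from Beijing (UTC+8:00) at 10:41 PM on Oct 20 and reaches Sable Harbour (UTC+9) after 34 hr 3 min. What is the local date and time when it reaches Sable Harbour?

Sable Harbour is 1:00 ahead of Beijing.
After 34 hours 3 minutes it is 8:44 AM (Oct 22) in Beijing.
Shift by the zone difference: 8:44 AM + 1:00 = 9:44 AM on Oct 22 in Sable Harbour.

9:44 AM on October 22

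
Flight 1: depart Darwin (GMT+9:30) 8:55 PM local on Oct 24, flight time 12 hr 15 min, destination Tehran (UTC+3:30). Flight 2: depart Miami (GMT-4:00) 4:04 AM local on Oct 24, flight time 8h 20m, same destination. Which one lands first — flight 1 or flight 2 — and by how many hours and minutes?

the second, by 7 hours 16 minutes

Flight 1 in UTC: 8:55 PM − 9:30 = 11:25 AM on Oct 24.
+12 hours and 15 minutes → arrive 11:40 PM UTC on Oct 24.
Flight 2 in UTC: 4:04 AM + 4:00 = 8:04 AM on Oct 24.
+8 hours and 20 minutes → arrive 4:24 PM UTC on Oct 24.
Flight 2 lands earlier by 7 hours 16 minutes.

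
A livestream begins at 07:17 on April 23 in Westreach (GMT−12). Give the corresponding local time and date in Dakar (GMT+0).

Dakar is 12:00 ahead of Westreach.
Shift by the zone difference: 07:17 + 12:00 = 19:17 on Apr 23 in Dakar.

19:17 on Apr 23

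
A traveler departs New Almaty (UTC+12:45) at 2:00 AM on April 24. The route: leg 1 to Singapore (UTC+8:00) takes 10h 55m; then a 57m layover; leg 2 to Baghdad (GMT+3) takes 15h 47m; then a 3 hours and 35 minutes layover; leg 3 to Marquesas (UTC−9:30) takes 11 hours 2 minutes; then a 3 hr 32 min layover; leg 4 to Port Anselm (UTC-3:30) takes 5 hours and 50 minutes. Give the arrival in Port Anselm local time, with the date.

1:23 PM on April 25

Convert departure to UTC: 2:00 AM − 12:45 = 1:15 PM UTC on Apr 23.
Add 10 hours and 55 minutes leg 1 → 12:10 AM UTC (Apr 24).
Add 57 minutes layover in Singapore → 1:07 AM UTC.
Add 15 hours and 47 minutes leg 2 → 4:54 PM UTC.
Add 3 hours 35 minutes layover in Baghdad → 8:29 PM UTC.
Add 11 hours and 2 minutes leg 3 → 7:31 AM UTC (Apr 25).
Add 3 hours 32 minutes layover in Marquesas → 11:03 AM UTC.
Add 5 hours 50 minutes leg 4 → 4:53 PM UTC.
Port Anselm is UTC−3:30, so local arrival = 4:53 PM − 3:30 = 1:23 PM on Apr 25.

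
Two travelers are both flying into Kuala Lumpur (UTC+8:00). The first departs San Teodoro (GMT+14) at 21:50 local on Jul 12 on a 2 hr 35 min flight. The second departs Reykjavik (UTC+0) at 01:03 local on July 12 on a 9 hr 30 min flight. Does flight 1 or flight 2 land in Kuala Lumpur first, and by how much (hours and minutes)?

Flight 1 in UTC: 21:50 − 14:00 = 07:50 on Jul 12.
+2 hours and 35 minutes → arrive 10:25 UTC on Jul 12.
Flight 2 departs at 01:03 UTC (Jul 12).
+9 hours 30 minutes → arrive 10:33 UTC on Jul 12.
Flight 1 lands earlier by 8 minutes.

the first, by 8 minutes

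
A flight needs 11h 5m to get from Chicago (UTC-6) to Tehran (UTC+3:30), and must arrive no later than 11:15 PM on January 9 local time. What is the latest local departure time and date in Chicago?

2:40 AM on January 9

Target arrival in UTC: 11:15 PM − 3:30 = 7:45 PM on Jan 9.
Subtract 11 hours 5 minutes → departure 8:40 AM UTC on Jan 9.
Chicago is UTC−6:00: 8:40 AM − 6:00 = 2:40 AM on Jan 9.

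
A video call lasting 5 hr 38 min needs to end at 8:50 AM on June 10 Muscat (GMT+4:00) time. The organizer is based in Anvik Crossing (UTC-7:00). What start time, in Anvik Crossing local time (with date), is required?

Target end time in UTC: 8:50 AM − 4:00 = 4:50 AM on Jun 10.
Subtract 5 hours and 38 minutes → start 11:12 PM UTC on Jun 9.
Anvik Crossing is UTC−7:00: 11:12 PM − 7:00 = 4:12 PM on Jun 9.

4:12 PM on June 9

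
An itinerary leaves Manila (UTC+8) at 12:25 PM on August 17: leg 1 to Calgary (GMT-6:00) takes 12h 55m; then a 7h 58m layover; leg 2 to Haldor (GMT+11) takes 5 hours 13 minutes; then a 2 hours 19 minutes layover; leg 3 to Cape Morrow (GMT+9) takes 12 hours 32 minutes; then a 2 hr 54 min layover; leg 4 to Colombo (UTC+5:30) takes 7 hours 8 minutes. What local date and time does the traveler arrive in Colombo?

12:54 PM on Aug 19

Convert departure to UTC: 12:25 PM − 8:00 = 4:25 AM UTC on Aug 17.
Add 12 hours 55 minutes leg 1 → 5:20 PM UTC.
Add 7 hours and 58 minutes layover in Calgary → 1:18 AM UTC (Aug 18).
Add 5 hours 13 minutes leg 2 → 6:31 AM UTC.
Add 2 hours and 19 minutes layover in Haldor → 8:50 AM UTC.
Add 12 hours and 32 minutes leg 3 → 9:22 PM UTC.
Add 2 hours and 54 minutes layover in Cape Morrow → 12:16 AM UTC (Aug 19).
Add 7 hours 8 minutes leg 4 → 7:24 AM UTC.
Colombo is UTC+5:30, so local arrival = 7:24 AM + 5:30 = 12:54 PM on Aug 19.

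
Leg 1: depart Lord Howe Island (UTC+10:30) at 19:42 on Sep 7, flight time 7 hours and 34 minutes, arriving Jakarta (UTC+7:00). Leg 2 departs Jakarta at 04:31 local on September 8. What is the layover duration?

Convert departure to UTC: 19:42 − 10:30 = 09:12 UTC on Sep 7.
Add 7 hours 34 minutes flight time → 16:46 UTC.
Jakarta is UTC+7:00, so local arrival = 16:46 + 7:00 = 23:46 on Sep 7.
Layover = 04:31 − 23:46 (+1 day) = 4 hours 45 minutes.

4 hours 45 minutes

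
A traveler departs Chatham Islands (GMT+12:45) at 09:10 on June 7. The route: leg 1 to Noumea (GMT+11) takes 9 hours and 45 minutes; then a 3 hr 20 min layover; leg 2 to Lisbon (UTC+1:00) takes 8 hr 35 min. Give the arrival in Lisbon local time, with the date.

19:05 on June 7

Convert departure to UTC: 09:10 − 12:45 = 20:25 UTC on Jun 6.
Add 9 hours and 45 minutes leg 1 → 06:10 UTC (Jun 7).
Add 3 hours and 20 minutes layover in Noumea → 09:30 UTC.
Add 8 hours 35 minutes leg 2 → 18:05 UTC.
Lisbon is UTC+1:00, so local arrival = 18:05 + 1:00 = 19:05 on Jun 7.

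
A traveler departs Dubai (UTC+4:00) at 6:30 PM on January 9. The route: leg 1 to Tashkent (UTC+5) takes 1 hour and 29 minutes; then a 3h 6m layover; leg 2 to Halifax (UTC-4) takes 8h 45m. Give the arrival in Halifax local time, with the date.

11:50 PM on Jan 9

Convert departure to UTC: 6:30 PM − 4:00 = 2:30 PM UTC on Jan 9.
Add 1 hour 29 minutes leg 1 → 3:59 PM UTC.
Add 3 hours and 6 minutes layover in Tashkent → 7:05 PM UTC.
Add 8 hours 45 minutes leg 2 → 3:50 AM UTC (Jan 10).
Halifax is UTC−4:00, so local arrival = 3:50 AM − 4:00 = 11:50 PM on Jan 9.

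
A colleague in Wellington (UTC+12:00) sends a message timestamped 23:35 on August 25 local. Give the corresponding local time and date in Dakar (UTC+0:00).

In UTC: 23:35 − 12:00 = 11:35 on Aug 25.
Dakar is UTC+0, so it is 11:35 on Aug 25.

11:35 on Aug 25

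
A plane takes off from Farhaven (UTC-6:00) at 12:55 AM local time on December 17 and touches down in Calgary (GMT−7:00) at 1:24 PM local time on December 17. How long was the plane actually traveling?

Departure in UTC: 12:55 AM + 6:00 = 6:55 AM on Dec 17.
Arrival in UTC: 1:24 PM + 7:00 = 8:24 PM on Dec 17.
Elapsed = 8:24 PM − 6:55 AM = 13 hours 29 minutes.

13 hours 29 minutes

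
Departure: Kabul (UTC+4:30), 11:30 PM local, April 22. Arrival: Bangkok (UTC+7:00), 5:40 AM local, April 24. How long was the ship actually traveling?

Bangkok is 2:30 ahead of Kabul.
Clock-face elapsed time (ignoring zones) is 30 hours 10 minutes.
Actual elapsed = 30 hours 10 minutes − 2:30 = 27 hours 40 minutes.

27 hours 40 minutes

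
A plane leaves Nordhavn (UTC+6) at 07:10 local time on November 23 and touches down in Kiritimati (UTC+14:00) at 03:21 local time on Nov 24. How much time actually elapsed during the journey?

12 hours 11 minutes

Kiritimati is 8:00 ahead of Nordhavn.
Clock-face elapsed time (ignoring zones) is 20 hours 11 minutes.
Actual elapsed = 20 hours 11 minutes − 8:00 = 12 hours 11 minutes.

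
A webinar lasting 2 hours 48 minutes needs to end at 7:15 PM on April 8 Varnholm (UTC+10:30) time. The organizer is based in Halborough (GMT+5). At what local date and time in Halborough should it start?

10:57 AM on April 8

Target end time in UTC: 7:15 PM − 10:30 = 8:45 AM on Apr 8.
Subtract 2 hours 48 minutes → start 5:57 AM UTC on Apr 8.
Halborough is UTC+5:00: 5:57 AM + 5:00 = 10:57 AM on Apr 8.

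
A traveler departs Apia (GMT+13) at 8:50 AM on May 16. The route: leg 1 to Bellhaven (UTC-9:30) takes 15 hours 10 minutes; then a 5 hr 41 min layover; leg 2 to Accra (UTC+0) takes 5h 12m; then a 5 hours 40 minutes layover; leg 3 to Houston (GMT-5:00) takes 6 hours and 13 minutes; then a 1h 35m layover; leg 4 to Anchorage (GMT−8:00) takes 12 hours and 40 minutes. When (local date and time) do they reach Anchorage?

4:01 PM on May 17

Convert departure to UTC: 8:50 AM − 13:00 = 7:50 PM UTC on May 15.
Add 15 hours and 10 minutes leg 1 → 11:00 AM UTC (May 16).
Add 5 hours and 41 minutes layover in Bellhaven → 4:41 PM UTC.
Add 5 hours and 12 minutes leg 2 → 9:53 PM UTC.
Add 5 hours and 40 minutes layover in Accra → 3:33 AM UTC (May 17).
Add 6 hours 13 minutes leg 3 → 9:46 AM UTC.
Add 1 hour 35 minutes layover in Houston → 11:21 AM UTC.
Add 12 hours 40 minutes leg 4 → 12:01 AM UTC (May 18).
Anchorage is UTC−8:00, so local arrival = 12:01 AM − 8:00 = 4:01 PM on May 17.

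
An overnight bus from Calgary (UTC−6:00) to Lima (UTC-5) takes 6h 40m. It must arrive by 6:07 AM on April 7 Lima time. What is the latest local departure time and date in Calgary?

10:27 PM on Apr 6

Target arrival in UTC: 6:07 AM + 5:00 = 11:07 AM on Apr 7.
Subtract 6 hours and 40 minutes → departure 4:27 AM UTC on Apr 7.
Calgary is UTC−6:00: 4:27 AM − 6:00 = 10:27 PM on Apr 6.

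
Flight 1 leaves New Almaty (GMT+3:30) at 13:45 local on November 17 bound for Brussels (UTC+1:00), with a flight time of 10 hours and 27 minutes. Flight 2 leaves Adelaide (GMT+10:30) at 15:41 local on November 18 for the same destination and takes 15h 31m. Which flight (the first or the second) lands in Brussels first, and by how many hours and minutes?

Flight 1 in UTC: 13:45 − 3:30 = 10:15 on Nov 17.
+10 hours 27 minutes → arrive 20:42 UTC on Nov 17.
Flight 2 in UTC: 15:41 − 10:30 = 05:11 on Nov 18.
+15 hours and 31 minutes → arrive 20:42 UTC on Nov 18.
Flight 1 lands earlier by 24 hours.

the first, by 24 hours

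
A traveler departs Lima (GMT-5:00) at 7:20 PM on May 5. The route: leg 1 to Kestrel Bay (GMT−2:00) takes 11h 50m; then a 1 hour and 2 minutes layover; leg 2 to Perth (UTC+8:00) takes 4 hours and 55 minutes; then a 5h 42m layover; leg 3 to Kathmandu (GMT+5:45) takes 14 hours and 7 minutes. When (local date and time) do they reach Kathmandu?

Convert departure to UTC: 7:20 PM + 5:00 = 12:20 AM UTC on May 6.
Add 11 hours 50 minutes leg 1 → 12:10 PM UTC.
Add 1 hour and 2 minutes layover in Kestrel Bay → 1:12 PM UTC.
Add 4 hours and 55 minutes leg 2 → 6:07 PM UTC.
Add 5 hours 42 minutes layover in Perth → 11:49 PM UTC.
Add 14 hours and 7 minutes leg 3 → 1:56 PM UTC (May 7).
Kathmandu is UTC+5:45, so local arrival = 1:56 PM + 5:45 = 7:41 PM on May 7.

7:41 PM on May 7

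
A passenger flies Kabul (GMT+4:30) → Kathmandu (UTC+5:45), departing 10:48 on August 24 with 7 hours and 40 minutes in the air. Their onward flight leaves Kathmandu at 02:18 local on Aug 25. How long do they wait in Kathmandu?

Convert departure to UTC: 10:48 − 4:30 = 06:18 UTC on Aug 24.
Add 7 hours 40 minutes flight time → 13:58 UTC.
Kathmandu is UTC+5:45, so local arrival = 13:58 + 5:45 = 19:43 on Aug 24.
Layover = 02:18 − 19:43 (+1 day) = 6 hours 35 minutes.

6 hours 35 minutes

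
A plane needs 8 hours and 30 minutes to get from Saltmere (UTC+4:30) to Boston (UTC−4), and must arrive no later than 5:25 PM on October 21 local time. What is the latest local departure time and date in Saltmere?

5:25 PM on Oct 21

Target arrival in UTC: 5:25 PM + 4:00 = 9:25 PM on Oct 21.
Subtract 8 hours 30 minutes → departure 12:55 PM UTC on Oct 21.
Saltmere is UTC+4:30: 12:55 PM + 4:30 = 5:25 PM on Oct 21.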